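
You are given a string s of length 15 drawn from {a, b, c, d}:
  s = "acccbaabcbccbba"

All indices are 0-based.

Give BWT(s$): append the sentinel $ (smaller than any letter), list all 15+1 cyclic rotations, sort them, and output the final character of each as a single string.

abba$bccacccbcba

rank  rotation          last
    0  $acccbaabcbccbba  a
    1  a$acccbaabcbccbb  b
    2  aabcbccbba$acccb  b
    3  abcbccbba$acccba  a
    4  acccbaabcbccbba$  $
    5  ba$acccbaabcbccb  b
    6  baabcbccbba$accc  c
    7  bba$acccbaabcbcc  c
    8  bcbccbba$acccbaa  a
    9  bccbba$acccbaabc  c
   10  cbaabcbccbba$acc  c
   11  cbba$acccbaabcbc  c
   12  cbccbba$acccbaab  b
   13  ccbaabcbccbba$ac  c
   14  ccbba$acccbaabcb  b
   15  cccbaabcbccbba$a  a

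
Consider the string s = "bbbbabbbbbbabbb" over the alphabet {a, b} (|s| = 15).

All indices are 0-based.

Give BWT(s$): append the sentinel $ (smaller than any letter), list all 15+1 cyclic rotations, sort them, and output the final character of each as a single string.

bbbbbbbbbabbb$ba

rank  rotation          last
    0  $bbbbabbbbbbabbb  b
    1  abbb$bbbbabbbbbb  b
    2  abbbbbbabbb$bbbb  b
    3  b$bbbbabbbbbbabb  b
    4  babbb$bbbbabbbbb  b
    5  babbbbbbabbb$bbb  b
    6  bb$bbbbabbbbbbab  b
    7  bbabbb$bbbbabbbb  b
    8  bbabbbbbbabbb$bb  b
    9  bbb$bbbbabbbbbba  a
   10  bbbabbb$bbbbabbb  b
   11  bbbabbbbbbabbb$b  b
   12  bbbbabbb$bbbbabb  b
   13  bbbbabbbbbbabbb$  $
   14  bbbbbabbb$bbbbab  b
   15  bbbbbbabbb$bbbba  a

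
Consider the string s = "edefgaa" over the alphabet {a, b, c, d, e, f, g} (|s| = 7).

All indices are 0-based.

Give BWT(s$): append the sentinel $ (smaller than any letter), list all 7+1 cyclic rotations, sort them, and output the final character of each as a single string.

rank  rotation  last
    0  $edefgaa  a
    1  a$edefga  a
    2  aa$edefg  g
    3  defgaa$e  e
    4  edefgaa$  $
    5  efgaa$ed  d
    6  fgaa$ede  e
    7  gaa$edef  f

aage$def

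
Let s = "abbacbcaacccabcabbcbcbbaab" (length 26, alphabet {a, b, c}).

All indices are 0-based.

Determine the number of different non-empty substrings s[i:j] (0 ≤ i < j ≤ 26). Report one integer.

rank→(start, suffix):
  0 → (23, 'aab')
  1 → (7, 'aacccabcabbcbcbbaab')
  2 → (24, 'ab')
  3 → (0, 'abbacbcaacccabcabbcbcbbaab')
  4 → (15, 'abbcbcbbaab')
  5 → (12, 'abcabbcbcbbaab')
  6 → (3, 'acbcaacccabcabbcbcbbaab')
  7 → (8, 'acccabcabbcbcbbaab')
  8 → (25, 'b')
  9 → (22, 'baab')
  10 → (2, 'bacbcaacccabcabbcbcbbaab')
  11 → (21, 'bbaab')
  12 → (1, 'bbacbcaacccabcabbcbcbbaab')
  13 → (16, 'bbcbcbbaab')
  14 → (5, 'bcaacccabcabbcbcbbaab')
  15 → (13, 'bcabbcbcbbaab')
  16 → (19, 'bcbbaab')
  17 → (17, 'bcbcbbaab')
  18 → (6, 'caacccabcabbcbcbbaab')
  19 → (14, 'cabbcbcbbaab')
  20 → (11, 'cabcabbcbcbbaab')
  21 → (20, 'cbbaab')
  22 → (4, 'cbcaacccabcabbcbcbbaab')
  23 → (18, 'cbcbbaab')
  24 → (10, 'ccabcabbcbcbbaab')
  25 → (9, 'cccabcabbcbcbbaab')

SA = [23, 7, 24, 0, 15, 12, 3, 8, 25, 22, 2, 21, 1, 16, 5, 13, 19, 17, 6, 14, 11, 20, 4, 18, 10, 9]
i: (SA[i-1],SA[i]) lcp shared
  1: (23,7) 2 'aa'
  2: (7,24) 1 'a'
  3: (24,0) 2 'ab'
  4: (0,15) 3 'abb'
  5: (15,12) 2 'ab'
  6: (12,3) 1 'a'
  7: (3,8) 2 'ac'
  8: (8,25) 0 ''
  9: (25,22) 1 'b'
  10: (22,2) 2 'ba'
  11: (2,21) 1 'b'
  12: (21,1) 3 'bba'
  13: (1,16) 2 'bb'
  14: (16,5) 1 'b'
  15: (5,13) 3 'bca'
  16: (13,19) 2 'bc'
  17: (19,17) 3 'bcb'
  18: (17,6) 0 ''
  19: (6,14) 2 'ca'
  20: (14,11) 3 'cab'
  21: (11,20) 1 'c'
  22: (20,4) 2 'cb'
  23: (4,18) 3 'cbc'
  24: (18,10) 1 'c'
  25: (10,9) 2 'cc'

n(n+1)/2 = 26·27/2 = 351
Σ LCP = 0 + 2 + 1 + 2 + 3 + 2 + 1 + 2 + 0 + 1 + 2 + 1 + 3 + 2 + 1 + 3 + 2 + 3 + 0 + 2 + 3 + 1 + 2 + 3 + 1 + 2 = 45
distinct = 351 − 45 = 306

306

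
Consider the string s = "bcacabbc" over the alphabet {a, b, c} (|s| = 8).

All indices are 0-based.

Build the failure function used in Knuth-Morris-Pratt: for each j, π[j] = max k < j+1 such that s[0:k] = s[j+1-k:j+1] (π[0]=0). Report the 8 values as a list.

[0, 0, 0, 0, 0, 1, 1, 2]

π[0] = 0
j=1 s[j]='c': π[1]=0 (border '')
j=2 s[j]='a': π[2]=0 (border '')
j=3 s[j]='c': π[3]=0 (border '')
j=4 s[j]='a': π[4]=0 (border '')
j=5 s[j]='b': π[5]=1 (border 'b')
j=6 s[j]='b': k: 1→0; π[6]=1 (border 'b')
j=7 s[j]='c': π[7]=2 (border 'bc')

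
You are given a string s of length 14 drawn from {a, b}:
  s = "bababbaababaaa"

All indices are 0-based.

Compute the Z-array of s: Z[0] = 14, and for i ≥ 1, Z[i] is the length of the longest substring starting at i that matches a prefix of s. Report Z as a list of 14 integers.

[14, 0, 3, 0, 1, 2, 0, 0, 4, 0, 2, 0, 0, 0]

Z[0]=14
i=1: outside box; Z[1]=0
i=2: outside box; Z[2]=3 extend→box=[2,5)
i=3: min(r-i=2, Z[1]=0)=0; Z[3]=0
i=4: min(r-i=1, Z[2]=3)=1; Z[4]=1
i=5: outside box; Z[5]=2 extend→box=[5,7)
i=6: min(r-i=1, Z[1]=0)=0; Z[6]=0
i=7: outside box; Z[7]=0
i=8: outside box; Z[8]=4 extend→box=[8,12)
i=9: min(r-i=3, Z[1]=0)=0; Z[9]=0
i=10: min(r-i=2, Z[2]=3)=2; Z[10]=2
i=11: min(r-i=1, Z[3]=0)=0; Z[11]=0
i=12: outside box; Z[12]=0
i=13: outside box; Z[13]=0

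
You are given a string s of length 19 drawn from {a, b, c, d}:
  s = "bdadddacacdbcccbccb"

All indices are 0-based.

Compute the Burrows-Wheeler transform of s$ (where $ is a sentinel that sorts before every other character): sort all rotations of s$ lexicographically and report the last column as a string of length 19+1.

bdcdccd$accbcbadbcda

rank  rotation              last
    0  $bdadddacacdbcccbccb  b
    1  acacdbcccbccb$bdaddd  d
    2  acdbcccbccb$bdadddac  c
    3  adddacacdbcccbccb$bd  d
    4  b$bdadddacacdbcccbcc  c
    5  bccb$bdadddacacdbccc  c
    6  bcccbccb$bdadddacacd  d
    7  bdadddacacdbcccbccb$  $
    8  cacdbcccbccb$bdaddda  a
    9  cb$bdadddacacdbcccbc  c
   10  cbccb$bdadddacacdbcc  c
   11  ccb$bdadddacacdbcccb  b
   12  ccbccb$bdadddacacdbc  c
   13  cccbccb$bdadddacacdb  b
   14  cdbcccbccb$bdadddaca  a
   15  dacacdbcccbccb$bdadd  d
   16  dadddacacdbcccbccb$b  b
   17  dbcccbccb$bdadddacac  c
   18  ddacacdbcccbccb$bdad  d
   19  dddacacdbcccbccb$bda  a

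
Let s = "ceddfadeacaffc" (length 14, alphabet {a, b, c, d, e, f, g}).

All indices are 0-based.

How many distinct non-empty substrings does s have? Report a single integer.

96

rank→(start, suffix):
  0 → (8, 'acaffc')
  1 → (5, 'adeacaffc')
  2 → (10, 'affc')
  3 → (13, 'c')
  4 → (9, 'caffc')
  5 → (0, 'ceddfadeacaffc')
  6 → (2, 'ddfadeacaffc')
  7 → (6, 'deacaffc')
  8 → (3, 'dfadeacaffc')
  9 → (7, 'eacaffc')
  10 → (1, 'eddfadeacaffc')
  11 → (4, 'fadeacaffc')
  12 → (12, 'fc')
  13 → (11, 'ffc')

SA = [8, 5, 10, 13, 9, 0, 2, 6, 3, 7, 1, 4, 12, 11]
[i] adj suffixes → lcp
  [1] 8/5 → 1 ('a')
  [2] 5/10 → 1 ('a')
  [3] 10/13 → 0 ('')
  [4] 13/9 → 1 ('c')
  [5] 9/0 → 1 ('c')
  [6] 0/2 → 0 ('')
  [7] 2/6 → 1 ('d')
  [8] 6/3 → 1 ('d')
  [9] 3/7 → 0 ('')
  [10] 7/1 → 1 ('e')
  [11] 1/4 → 0 ('')
  [12] 4/12 → 1 ('f')
  [13] 12/11 → 1 ('f')

n(n+1)/2 = 14·15/2 = 105
Σ LCP = 0 + 1 + 1 + 0 + 1 + 1 + 0 + 1 + 1 + 0 + 1 + 0 + 1 + 1 = 9
distinct = 105 − 9 = 96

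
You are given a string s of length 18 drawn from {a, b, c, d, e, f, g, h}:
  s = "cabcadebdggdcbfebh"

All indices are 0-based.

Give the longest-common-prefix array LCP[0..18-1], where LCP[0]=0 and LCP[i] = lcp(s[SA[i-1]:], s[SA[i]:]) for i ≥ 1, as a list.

[0, 1, 0, 1, 1, 1, 0, 2, 1, 0, 1, 1, 0, 2, 0, 0, 1, 0]

sorted suffixes:
  #0 SA[0]=1  'abcadebdggdcbfebh'
  #1 SA[1]=4  'adebdggdcbfebh'
  #2 SA[2]=2  'bcadebdggdcbfebh'
  #3 SA[3]=7  'bdggdcbfebh'
  #4 SA[4]=13  'bfebh'
  #5 SA[5]=16  'bh'
  #6 SA[6]=0  'cabcadebdggdcbfebh'
  #7 SA[7]=3  'cadebdggdcbfebh'
  #8 SA[8]=12  'cbfebh'
  #9 SA[9]=11  'dcbfebh'
  #10 SA[10]=5  'debdggdcbfebh'
  #11 SA[11]=8  'dggdcbfebh'
  #12 SA[12]=6  'ebdggdcbfebh'
  #13 SA[13]=15  'ebh'
  #14 SA[14]=14  'febh'
  #15 SA[15]=10  'gdcbfebh'
  #16 SA[16]=9  'ggdcbfebh'
  #17 SA[17]=17  'h'

SA = [1, 4, 2, 7, 13, 16, 0, 3, 12, 11, 5, 8, 6, 15, 14, 10, 9, 17]
rank  pair      lcp
   1  s[1:],s[4:]  1  'a'
   2  s[4:],s[2:]  0  ''
   3  s[2:],s[7:]  1  'b'
   4  s[7:],s[13:]  1  'b'
   5  s[13:],s[16:]  1  'b'
   6  s[16:],s[0:]  0  ''
   7  s[0:],s[3:]  2  'ca'
   8  s[3:],s[12:]  1  'c'
   9  s[12:],s[11:]  0  ''
  10  s[11:],s[5:]  1  'd'
  11  s[5:],s[8:]  1  'd'
  12  s[8:],s[6:]  0  ''
  13  s[6:],s[15:]  2  'eb'
  14  s[15:],s[14:]  0  ''
  15  s[14:],s[10:]  0  ''
  16  s[10:],s[9:]  1  'g'
  17  s[9:],s[17:]  0  ''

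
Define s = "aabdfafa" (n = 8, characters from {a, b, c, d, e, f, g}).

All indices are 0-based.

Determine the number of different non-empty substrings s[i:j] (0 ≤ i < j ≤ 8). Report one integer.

31

sorted suffixes:
  #0 SA[0]=7  'a'
  #1 SA[1]=0  'aabdfafa'
  #2 SA[2]=1  'abdfafa'
  #3 SA[3]=5  'afa'
  #4 SA[4]=2  'bdfafa'
  #5 SA[5]=3  'dfafa'
  #6 SA[6]=6  'fa'
  #7 SA[7]=4  'fafa'

SA = [7, 0, 1, 5, 2, 3, 6, 4]
rank  pair      lcp
   1  s[7:],s[0:]  1  'a'
   2  s[0:],s[1:]  1  'a'
   3  s[1:],s[5:]  1  'a'
   4  s[5:],s[2:]  0  ''
   5  s[2:],s[3:]  0  ''
   6  s[3:],s[6:]  0  ''
   7  s[6:],s[4:]  2  'fa'

n(n+1)/2 = 8·9/2 = 36
Σ LCP = 0 + 1 + 1 + 1 + 0 + 0 + 0 + 2 = 5
distinct = 36 − 5 = 31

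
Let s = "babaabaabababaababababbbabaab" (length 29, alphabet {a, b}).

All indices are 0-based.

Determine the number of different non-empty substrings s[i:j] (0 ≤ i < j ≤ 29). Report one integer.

314

sorted suffixes:
  #0 SA[0]=26  'aab'
  #1 SA[1]=3  'aabaabababaababababbbabaab'
  #2 SA[2]=6  'aabababaababababbbabaab'
  #3 SA[3]=13  'aababababbbabaab'
  #4 SA[4]=27  'ab'
  #5 SA[5]=24  'abaab'
  #6 SA[6]=1  'abaabaabababaababababbbabaab'
  #7 SA[7]=4  'abaabababaababababbbabaab'
  #8 SA[8]=11  'abaababababbbabaab'
  #9 SA[9]=9  'ababaababababbbabaab'
  #10 SA[10]=7  'abababaababababbbabaab'
  #11 SA[11]=14  'ababababbbabaab'
  #12 SA[12]=16  'abababbbabaab'
  #13 SA[13]=18  'ababbbabaab'
  #14 SA[14]=20  'abbbabaab'
  #15 SA[15]=28  'b'
  #16 SA[16]=25  'baab'
  #17 SA[17]=2  'baabaabababaababababbbabaab'
  #18 SA[18]=5  'baabababaababababbbabaab'
  #19 SA[19]=12  'baababababbbabaab'
  #20 SA[20]=23  'babaab'
  #21 SA[21]=0  'babaabaabababaababababbbabaab'
  #22 SA[22]=10  'babaababababbbabaab'
  #23 SA[23]=8  'bababaababababbbabaab'
  #24 SA[24]=15  'babababbbabaab'
  #25 SA[25]=17  'bababbbabaab'
  #26 SA[26]=19  'babbbabaab'
  #27 SA[27]=22  'bbabaab'
  #28 SA[28]=21  'bbbabaab'

SA = [26, 3, 6, 13, 27, 24, 1, 4, 11, 9, 7, 14, 16, 18, 20, 28, 25, 2, 5, 12, 23, 0, 10, 8, 15, 17, 19, 22, 21]
i: (SA[i-1],SA[i]) lcp shared
  1: (26,3) 3 'aab'
  2: (3,6) 4 'aaba'
  3: (6,13) 8 'aabababa'
  4: (13,27) 1 'a'
  5: (27,24) 2 'ab'
  6: (24,1) 5 'abaab'
  7: (1,4) 6 'abaaba'
  8: (4,11) 10 'abaabababa'
  9: (11,9) 3 'aba'
  10: (9,7) 5 'ababa'
  11: (7,14) 7 'abababa'
  12: (14,16) 6 'ababab'
  13: (16,18) 4 'abab'
  14: (18,20) 2 'ab'
  15: (20,28) 0 ''
  16: (28,25) 1 'b'
  17: (25,2) 4 'baab'
  18: (2,5) 5 'baaba'
  19: (5,12) 9 'baabababa'
  20: (12,23) 2 'ba'
  21: (23,0) 6 'babaab'
  22: (0,10) 7 'babaaba'
  23: (10,8) 4 'baba'
  24: (8,15) 6 'bababa'
  25: (15,17) 5 'babab'
  26: (17,19) 3 'bab'
  27: (19,22) 1 'b'
  28: (22,21) 2 'bb'

n(n+1)/2 = 29·30/2 = 435
Σ LCP = 0 + 3 + 4 + 8 + 1 + 2 + 5 + 6 + 10 + 3 + 5 + 7 + 6 + 4 + 2 + 0 + 1 + 4 + 5 + 9 + 2 + 6 + 7 + 4 + 6 + 5 + 3 + 1 + 2 = 121
distinct = 435 − 121 = 314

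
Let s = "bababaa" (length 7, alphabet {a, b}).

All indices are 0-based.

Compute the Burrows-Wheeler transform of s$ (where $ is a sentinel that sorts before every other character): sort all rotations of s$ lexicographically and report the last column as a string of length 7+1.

rank  rotation  last
    0  $bababaa  a
    1  a$bababa  a
    2  aa$babab  b
    3  abaa$bab  b
    4  ababaa$b  b
    5  baa$baba  a
    6  babaa$ba  a
    7  bababaa$  $

aabbbaa$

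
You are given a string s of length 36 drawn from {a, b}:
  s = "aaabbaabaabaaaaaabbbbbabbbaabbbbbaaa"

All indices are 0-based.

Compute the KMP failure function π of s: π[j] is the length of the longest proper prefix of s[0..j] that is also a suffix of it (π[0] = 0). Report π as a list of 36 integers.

π[0] = 0
j=1 s[j]='a': π[1]=1 (border 'a')
j=2 s[j]='a': π[2]=2 (border 'aa')
j=3 s[j]='b': k: 2→1→0; π[3]=0 (border '')
j=4 s[j]='b': π[4]=0 (border '')
j=5 s[j]='a': π[5]=1 (border 'a')
j=6 s[j]='a': π[6]=2 (border 'aa')
j=7 s[j]='b': k: 2→1→0; π[7]=0 (border '')
j=8 s[j]='a': π[8]=1 (border 'a')
j=9 s[j]='a': π[9]=2 (border 'aa')
j=10 s[j]='b': k: 2→1→0; π[10]=0 (border '')
j=11 s[j]='a': π[11]=1 (border 'a')
j=12 s[j]='a': π[12]=2 (border 'aa')
j=13 s[j]='a': π[13]=3 (border 'aaa')
j=14 s[j]='a': k: 3→2; π[14]=3 (border 'aaa')
j=15 s[j]='a': k: 3→2; π[15]=3 (border 'aaa')
j=16 s[j]='a': k: 3→2; π[16]=3 (border 'aaa')
j=17 s[j]='b': π[17]=4 (border 'aaab')
j=18 s[j]='b': π[18]=5 (border 'aaabb')
j=19 s[j]='b': k: 5→0; π[19]=0 (border '')
j=20 s[j]='b': π[20]=0 (border '')
j=21 s[j]='b': π[21]=0 (border '')
j=22 s[j]='a': π[22]=1 (border 'a')
j=23 s[j]='b': k: 1→0; π[23]=0 (border '')
j=24 s[j]='b': π[24]=0 (border '')
j=25 s[j]='b': π[25]=0 (border '')
j=26 s[j]='a': π[26]=1 (border 'a')
j=27 s[j]='a': π[27]=2 (border 'aa')
j=28 s[j]='b': k: 2→1→0; π[28]=0 (border '')
j=29 s[j]='b': π[29]=0 (border '')
j=30 s[j]='b': π[30]=0 (border '')
j=31 s[j]='b': π[31]=0 (border '')
j=32 s[j]='b': π[32]=0 (border '')
j=33 s[j]='a': π[33]=1 (border 'a')
j=34 s[j]='a': π[34]=2 (border 'aa')
j=35 s[j]='a': π[35]=3 (border 'aaa')

[0, 1, 2, 0, 0, 1, 2, 0, 1, 2, 0, 1, 2, 3, 3, 3, 3, 4, 5, 0, 0, 0, 1, 0, 0, 0, 1, 2, 0, 0, 0, 0, 0, 1, 2, 3]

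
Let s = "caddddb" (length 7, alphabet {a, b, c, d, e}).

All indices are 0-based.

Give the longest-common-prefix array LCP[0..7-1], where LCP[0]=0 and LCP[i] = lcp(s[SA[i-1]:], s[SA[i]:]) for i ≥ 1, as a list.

[0, 0, 0, 0, 1, 2, 3]

rank | idx | suffix
   0 |   1 | addddb
   1 |   6 | b
   2 |   0 | caddddb
   3 |   5 | db
   4 |   4 | ddb
   5 |   3 | dddb
   6 |   2 | ddddb

SA = [1, 6, 0, 5, 4, 3, 2]
rank  pair      lcp
   1  s[1:],s[6:]  0  ''
   2  s[6:],s[0:]  0  ''
   3  s[0:],s[5:]  0  ''
   4  s[5:],s[4:]  1  'd'
   5  s[4:],s[3:]  2  'dd'
   6  s[3:],s[2:]  3  'ddd'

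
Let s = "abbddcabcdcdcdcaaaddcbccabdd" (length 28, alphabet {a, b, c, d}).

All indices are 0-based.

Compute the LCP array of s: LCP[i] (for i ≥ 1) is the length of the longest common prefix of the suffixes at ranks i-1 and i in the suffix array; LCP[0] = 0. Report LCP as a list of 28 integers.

rank | idx | suffix
   0 |  15 | aaaddcbccabdd
   1 |  16 | aaddcbccabdd
   2 |   0 | abbddcabcdcdcdcaaaddcbccabdd
   3 |   6 | abcdcdcdcaaaddcbccabdd
   4 |  24 | abdd
   5 |  17 | addcbccabdd
   6 |   1 | bbddcabcdcdcdcaaaddcbccabdd
   7 |  21 | bccabdd
   8 |   7 | bcdcdcdcaaaddcbccabdd
   9 |  25 | bdd
  10 |   2 | bddcabcdcdcdcaaaddcbccabdd
  11 |  14 | caaaddcbccabdd
  12 |   5 | cabcdcdcdcaaaddcbccabdd
  13 |  23 | cabdd
  14 |  20 | cbccabdd
  15 |  22 | ccabdd
  16 |  12 | cdcaaaddcbccabdd
  17 |  10 | cdcdcaaaddcbccabdd
  18 |   8 | cdcdcdcaaaddcbccabdd
  19 |  27 | d
  20 |  13 | dcaaaddcbccabdd
  21 |   4 | dcabcdcdcdcaaaddcbccabdd
  22 |  19 | dcbccabdd
  23 |  11 | dcdcaaaddcbccabdd
  24 |   9 | dcdcdcaaaddcbccabdd
  25 |  26 | dd
  26 |   3 | ddcabcdcdcdcaaaddcbccabdd
  27 |  18 | ddcbccabdd

SA = [15, 16, 0, 6, 24, 17, 1, 21, 7, 25, 2, 14, 5, 23, 20, 22, 12, 10, 8, 27, 13, 4, 19, 11, 9, 26, 3, 18]
[i] adj suffixes → lcp
  [1] 15/16 → 2 ('aa')
  [2] 16/0 → 1 ('a')
  [3] 0/6 → 2 ('ab')
  [4] 6/24 → 2 ('ab')
  [5] 24/17 → 1 ('a')
  [6] 17/1 → 0 ('')
  [7] 1/21 → 1 ('b')
  [8] 21/7 → 2 ('bc')
  [9] 7/25 → 1 ('b')
  [10] 25/2 → 3 ('bdd')
  [11] 2/14 → 0 ('')
  [12] 14/5 → 2 ('ca')
  [13] 5/23 → 3 ('cab')
  [14] 23/20 → 1 ('c')
  [15] 20/22 → 1 ('c')
  [16] 22/12 → 1 ('c')
  [17] 12/10 → 3 ('cdc')
  [18] 10/8 → 5 ('cdcdc')
  [19] 8/27 → 0 ('')
  [20] 27/13 → 1 ('d')
  [21] 13/4 → 3 ('dca')
  [22] 4/19 → 2 ('dc')
  [23] 19/11 → 2 ('dc')
  [24] 11/9 → 4 ('dcdc')
  [25] 9/26 → 1 ('d')
  [26] 26/3 → 2 ('dd')
  [27] 3/18 → 3 ('ddc')

[0, 2, 1, 2, 2, 1, 0, 1, 2, 1, 3, 0, 2, 3, 1, 1, 1, 3, 5, 0, 1, 3, 2, 2, 4, 1, 2, 3]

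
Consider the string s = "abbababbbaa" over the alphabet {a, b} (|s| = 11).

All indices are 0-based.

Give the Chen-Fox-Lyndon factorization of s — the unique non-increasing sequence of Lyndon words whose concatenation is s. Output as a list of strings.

["abb", "ababbb", "a", "a"]

emit factor 1: 'abb' (i=0, period=3)
emit factor 2: 'ababbb' (i=3, period=6)
emit factor 3: 'a' (i=9, period=1)
emit factor 4: 'a' (i=10, period=1)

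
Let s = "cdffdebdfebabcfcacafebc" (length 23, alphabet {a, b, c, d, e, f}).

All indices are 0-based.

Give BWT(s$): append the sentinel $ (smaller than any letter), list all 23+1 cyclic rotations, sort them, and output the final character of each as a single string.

cbcceeaebfa$bfbcffdcfdad

rank  rotation                  last
    0  $cdffdebdfebabcfcacafebc  c
    1  abcfcacafebc$cdffdebdfeb  b
    2  acafebc$cdffdebdfebabcfc  c
    3  afebc$cdffdebdfebabcfcac  c
    4  babcfcacafebc$cdffdebdfe  e
    5  bc$cdffdebdfebabcfcacafe  e
    6  bcfcacafebc$cdffdebdfeba  a
    7  bdfebabcfcacafebc$cdffde  e
    8  c$cdffdebdfebabcfcacafeb  b
    9  cacafebc$cdffdebdfebabcf  f
   10  cafebc$cdffdebdfebabcfca  a
   11  cdffdebdfebabcfcacafebc$  $
   12  cfcacafebc$cdffdebdfebab  b
   13  debdfebabcfcacafebc$cdff  f
   14  dfebabcfcacafebc$cdffdeb  b
   15  dffdebdfebabcfcacafebc$c  c
   16  ebabcfcacafebc$cdffdebdf  f
   17  ebc$cdffdebdfebabcfcacaf  f
   18  ebdfebabcfcacafebc$cdffd  d
   19  fcacafebc$cdffdebdfebabc  c
   20  fdebdfebabcfcacafebc$cdf  f
   21  febabcfcacafebc$cdffdebd  d
   22  febc$cdffdebdfebabcfcaca  a
   23  ffdebdfebabcfcacafebc$cd  d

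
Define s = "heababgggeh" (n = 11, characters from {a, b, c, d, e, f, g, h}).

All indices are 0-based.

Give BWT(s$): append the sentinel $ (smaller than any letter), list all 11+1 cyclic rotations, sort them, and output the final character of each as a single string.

rank  rotation      last
    0  $heababgggeh  h
    1  ababgggeh$he  e
    2  abgggeh$heab  b
    3  babgggeh$hea  a
    4  bgggeh$heaba  a
    5  eababgggeh$h  h
    6  eh$heababggg  g
    7  geh$heababgg  g
    8  ggeh$heababg  g
    9  gggeh$heabab  b
   10  h$heababggge  e
   11  heababgggeh$  $

hebaahgggbe$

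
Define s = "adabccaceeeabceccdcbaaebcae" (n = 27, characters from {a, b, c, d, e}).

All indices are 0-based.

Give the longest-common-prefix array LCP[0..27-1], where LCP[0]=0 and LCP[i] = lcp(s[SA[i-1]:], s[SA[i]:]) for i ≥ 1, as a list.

rank→(start, suffix):
  0 → (20, 'aaebcae')
  1 → (2, 'abccaceeeabceccdcbaaebcae')
  2 → (11, 'abceccdcbaaebcae')
  3 → (6, 'aceeeabceccdcbaaebcae')
  4 → (0, 'adabccaceeeabceccdcbaaebcae')
  5 → (25, 'ae')
  6 → (21, 'aebcae')
  7 → (19, 'baaebcae')
  8 → (23, 'bcae')
  9 → (3, 'bccaceeeabceccdcbaaebcae')
  10 → (12, 'bceccdcbaaebcae')
  11 → (5, 'caceeeabceccdcbaaebcae')
  12 → (24, 'cae')
  13 → (18, 'cbaaebcae')
  14 → (4, 'ccaceeeabceccdcbaaebcae')
  15 → (15, 'ccdcbaaebcae')
  16 → (16, 'cdcbaaebcae')
  17 → (13, 'ceccdcbaaebcae')
  18 → (7, 'ceeeabceccdcbaaebcae')
  19 → (1, 'dabccaceeeabceccdcbaaebcae')
  20 → (17, 'dcbaaebcae')
  21 → (26, 'e')
  22 → (10, 'eabceccdcbaaebcae')
  23 → (22, 'ebcae')
  24 → (14, 'eccdcbaaebcae')
  25 → (9, 'eeabceccdcbaaebcae')
  26 → (8, 'eeeabceccdcbaaebcae')

SA = [20, 2, 11, 6, 0, 25, 21, 19, 23, 3, 12, 5, 24, 18, 4, 15, 16, 13, 7, 1, 17, 26, 10, 22, 14, 9, 8]
rank  pair      lcp
   1  s[20:],s[2:]  1  'a'
   2  s[2:],s[11:]  3  'abc'
   3  s[11:],s[6:]  1  'a'
   4  s[6:],s[0:]  1  'a'
   5  s[0:],s[25:]  1  'a'
   6  s[25:],s[21:]  2  'ae'
   7  s[21:],s[19:]  0  ''
   8  s[19:],s[23:]  1  'b'
   9  s[23:],s[3:]  2  'bc'
  10  s[3:],s[12:]  2  'bc'
  11  s[12:],s[5:]  0  ''
  12  s[5:],s[24:]  2  'ca'
  13  s[24:],s[18:]  1  'c'
  14  s[18:],s[4:]  1  'c'
  15  s[4:],s[15:]  2  'cc'
  16  s[15:],s[16:]  1  'c'
  17  s[16:],s[13:]  1  'c'
  18  s[13:],s[7:]  2  'ce'
  19  s[7:],s[1:]  0  ''
  20  s[1:],s[17:]  1  'd'
  21  s[17:],s[26:]  0  ''
  22  s[26:],s[10:]  1  'e'
  23  s[10:],s[22:]  1  'e'
  24  s[22:],s[14:]  1  'e'
  25  s[14:],s[9:]  1  'e'
  26  s[9:],s[8:]  2  'ee'

[0, 1, 3, 1, 1, 1, 2, 0, 1, 2, 2, 0, 2, 1, 1, 2, 1, 1, 2, 0, 1, 0, 1, 1, 1, 1, 2]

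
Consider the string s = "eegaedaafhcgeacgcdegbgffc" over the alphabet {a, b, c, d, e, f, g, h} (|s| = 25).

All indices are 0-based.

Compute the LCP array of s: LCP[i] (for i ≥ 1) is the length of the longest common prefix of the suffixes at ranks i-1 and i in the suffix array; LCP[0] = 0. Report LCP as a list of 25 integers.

[0, 1, 1, 1, 0, 0, 1, 1, 2, 0, 1, 0, 1, 1, 1, 2, 0, 1, 1, 0, 1, 1, 1, 1, 0]

rank | idx | suffix
   0 |   6 | aafhcgeacgcdegbgffc
   1 |  13 | acgcdegbgffc
   2 |   3 | aedaafhcgeacgcdegbgffc
   3 |   7 | afhcgeacgcdegbgffc
   4 |  20 | bgffc
   5 |  24 | c
   6 |  16 | cdegbgffc
   7 |  14 | cgcdegbgffc
   8 |  10 | cgeacgcdegbgffc
   9 |   5 | daafhcgeacgcdegbgffc
  10 |  17 | degbgffc
  11 |  12 | eacgcdegbgffc
  12 |   4 | edaafhcgeacgcdegbgffc
  13 |   0 | eegaedaafhcgeacgcdegbgffc
  14 |   1 | egaedaafhcgeacgcdegbgffc
  15 |  18 | egbgffc
  16 |  23 | fc
  17 |  22 | ffc
  18 |   8 | fhcgeacgcdegbgffc
  19 |   2 | gaedaafhcgeacgcdegbgffc
  20 |  19 | gbgffc
  21 |  15 | gcdegbgffc
  22 |  11 | geacgcdegbgffc
  23 |  21 | gffc
  24 |   9 | hcgeacgcdegbgffc

SA = [6, 13, 3, 7, 20, 24, 16, 14, 10, 5, 17, 12, 4, 0, 1, 18, 23, 22, 8, 2, 19, 15, 11, 21, 9]
rank  pair      lcp
   1  s[6:],s[13:]  1  'a'
   2  s[13:],s[3:]  1  'a'
   3  s[3:],s[7:]  1  'a'
   4  s[7:],s[20:]  0  ''
   5  s[20:],s[24:]  0  ''
   6  s[24:],s[16:]  1  'c'
   7  s[16:],s[14:]  1  'c'
   8  s[14:],s[10:]  2  'cg'
   9  s[10:],s[5:]  0  ''
  10  s[5:],s[17:]  1  'd'
  11  s[17:],s[12:]  0  ''
  12  s[12:],s[4:]  1  'e'
  13  s[4:],s[0:]  1  'e'
  14  s[0:],s[1:]  1  'e'
  15  s[1:],s[18:]  2  'eg'
  16  s[18:],s[23:]  0  ''
  17  s[23:],s[22:]  1  'f'
  18  s[22:],s[8:]  1  'f'
  19  s[8:],s[2:]  0  ''
  20  s[2:],s[19:]  1  'g'
  21  s[19:],s[15:]  1  'g'
  22  s[15:],s[11:]  1  'g'
  23  s[11:],s[21:]  1  'g'
  24  s[21:],s[9:]  0  ''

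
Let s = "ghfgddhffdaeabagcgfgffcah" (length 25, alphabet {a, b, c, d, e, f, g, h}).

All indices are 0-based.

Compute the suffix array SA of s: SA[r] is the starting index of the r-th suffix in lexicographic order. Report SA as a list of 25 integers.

[12, 10, 14, 23, 13, 22, 16, 9, 4, 5, 11, 21, 8, 20, 7, 2, 18, 15, 3, 19, 17, 0, 24, 6, 1]

rank | idx | suffix
   0 |  12 | abagcgfgffcah
   1 |  10 | aeabagcgfgffcah
   2 |  14 | agcgfgffcah
   3 |  23 | ah
   4 |  13 | bagcgfgffcah
   5 |  22 | cah
   6 |  16 | cgfgffcah
   7 |   9 | daeabagcgfgffcah
   8 |   4 | ddhffdaeabagcgfgffcah
   9 |   5 | dhffdaeabagcgfgffcah
  10 |  11 | eabagcgfgffcah
  11 |  21 | fcah
  12 |   8 | fdaeabagcgfgffcah
  13 |  20 | ffcah
  14 |   7 | ffdaeabagcgfgffcah
  15 |   2 | fgddhffdaeabagcgfgffcah
  16 |  18 | fgffcah
  17 |  15 | gcgfgffcah
  18 |   3 | gddhffdaeabagcgfgffcah
  19 |  19 | gffcah
  20 |  17 | gfgffcah
  21 |   0 | ghfgddhffdaeabagcgfgffcah
  22 |  24 | h
  23 |   6 | hffdaeabagcgfgffcah
  24 |   1 | hfgddhffdaeabagcgfgffcah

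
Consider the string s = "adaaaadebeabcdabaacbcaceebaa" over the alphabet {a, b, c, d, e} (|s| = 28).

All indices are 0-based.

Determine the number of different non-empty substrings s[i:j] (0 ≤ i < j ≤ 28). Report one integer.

rank | idx | suffix
   0 |  27 | a
   1 |  26 | aa
   2 |   2 | aaaadebeabcdabaacbcaceebaa
   3 |   3 | aaadebeabcdabaacbcaceebaa
   4 |  16 | aacbcaceebaa
   5 |   4 | aadebeabcdabaacbcaceebaa
   6 |  14 | abaacbcaceebaa
   7 |  10 | abcdabaacbcaceebaa
   8 |  17 | acbcaceebaa
   9 |  21 | aceebaa
  10 |   0 | adaaaadebeabcdabaacbcaceebaa
  11 |   5 | adebeabcdabaacbcaceebaa
  12 |  25 | baa
  13 |  15 | baacbcaceebaa
  14 |  19 | bcaceebaa
  15 |  11 | bcdabaacbcaceebaa
  16 |   8 | beabcdabaacbcaceebaa
  17 |  20 | caceebaa
  18 |  18 | cbcaceebaa
  19 |  12 | cdabaacbcaceebaa
  20 |  22 | ceebaa
  21 |   1 | daaaadebeabcdabaacbcaceebaa
  22 |  13 | dabaacbcaceebaa
  23 |   6 | debeabcdabaacbcaceebaa
  24 |   9 | eabcdabaacbcaceebaa
  25 |  24 | ebaa
  26 |   7 | ebeabcdabaacbcaceebaa
  27 |  23 | eebaa

SA = [27, 26, 2, 3, 16, 4, 14, 10, 17, 21, 0, 5, 25, 15, 19, 11, 8, 20, 18, 12, 22, 1, 13, 6, 9, 24, 7, 23]
rank  pair      lcp
   1  s[27:],s[26:]  1  'a'
   2  s[26:],s[2:]  2  'aa'
   3  s[2:],s[3:]  3  'aaa'
   4  s[3:],s[16:]  2  'aa'
   5  s[16:],s[4:]  2  'aa'
   6  s[4:],s[14:]  1  'a'
   7  s[14:],s[10:]  2  'ab'
   8  s[10:],s[17:]  1  'a'
   9  s[17:],s[21:]  2  'ac'
  10  s[21:],s[0:]  1  'a'
  11  s[0:],s[5:]  2  'ad'
  12  s[5:],s[25:]  0  ''
  13  s[25:],s[15:]  3  'baa'
  14  s[15:],s[19:]  1  'b'
  15  s[19:],s[11:]  2  'bc'
  16  s[11:],s[8:]  1  'b'
  17  s[8:],s[20:]  0  ''
  18  s[20:],s[18:]  1  'c'
  19  s[18:],s[12:]  1  'c'
  20  s[12:],s[22:]  1  'c'
  21  s[22:],s[1:]  0  ''
  22  s[1:],s[13:]  2  'da'
  23  s[13:],s[6:]  1  'd'
  24  s[6:],s[9:]  0  ''
  25  s[9:],s[24:]  1  'e'
  26  s[24:],s[7:]  2  'eb'
  27  s[7:],s[23:]  1  'e'

n(n+1)/2 = 28·29/2 = 406
Σ LCP = 0 + 1 + 2 + 3 + 2 + 2 + 1 + 2 + 1 + 2 + 1 + 2 + 0 + 3 + 1 + 2 + 1 + 0 + 1 + 1 + 1 + 0 + 2 + 1 + 0 + 1 + 2 + 1 = 36
distinct = 406 − 36 = 370

370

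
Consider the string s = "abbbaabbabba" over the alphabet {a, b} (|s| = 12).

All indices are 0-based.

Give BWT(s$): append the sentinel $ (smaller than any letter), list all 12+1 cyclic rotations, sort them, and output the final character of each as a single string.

rank  rotation       last
    0  $abbbaabbabba  a
    1  a$abbbaabbabb  b
    2  aabbabba$abbb  b
    3  abba$abbbaabb  b
    4  abbabba$abbba  a
    5  abbbaabbabba$  $
    6  ba$abbbaabbab  b
    7  baabbabba$abb  b
    8  babba$abbbaab  b
    9  bba$abbbaabba  a
   10  bbaabbabba$ab  b
   11  bbabba$abbbaa  a
   12  bbbaabbabba$a  a

abbba$bbbabaa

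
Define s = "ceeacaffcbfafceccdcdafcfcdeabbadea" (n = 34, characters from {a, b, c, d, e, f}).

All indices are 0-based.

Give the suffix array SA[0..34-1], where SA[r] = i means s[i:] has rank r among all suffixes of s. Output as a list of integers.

rank→(start, suffix):
  0 → (33, 'a')
  1 → (27, 'abbadea')
  2 → (3, 'acaffcbfafceccdcdafcfcdeabbadea')
  3 → (30, 'adea')
  4 → (11, 'afceccdcdafcfcdeabbadea')
  5 → (20, 'afcfcdeabbadea')
  6 → (5, 'affcbfafceccdcdafcfcdeabbadea')
  7 → (29, 'badea')
  8 → (28, 'bbadea')
  9 → (9, 'bfafceccdcdafcfcdeabbadea')
  10 → (4, 'caffcbfafceccdcdafcfcdeabbadea')
  11 → (8, 'cbfafceccdcdafcfcdeabbadea')
  12 → (15, 'ccdcdafcfcdeabbadea')
  13 → (18, 'cdafcfcdeabbadea')
  14 → (16, 'cdcdafcfcdeabbadea')
  15 → (24, 'cdeabbadea')
  16 → (13, 'ceccdcdafcfcdeabbadea')
  17 → (0, 'ceeacaffcbfafceccdcdafcfcdeabbadea')
  18 → (22, 'cfcdeabbadea')
  19 → (19, 'dafcfcdeabbadea')
  20 → (17, 'dcdafcfcdeabbadea')
  21 → (31, 'dea')
  22 → (25, 'deabbadea')
  23 → (32, 'ea')
  24 → (26, 'eabbadea')
  25 → (2, 'eacaffcbfafceccdcdafcfcdeabbadea')
  26 → (14, 'eccdcdafcfcdeabbadea')
  27 → (1, 'eeacaffcbfafceccdcdafcfcdeabbadea')
  28 → (10, 'fafceccdcdafcfcdeabbadea')
  29 → (7, 'fcbfafceccdcdafcfcdeabbadea')
  30 → (23, 'fcdeabbadea')
  31 → (12, 'fceccdcdafcfcdeabbadea')
  32 → (21, 'fcfcdeabbadea')
  33 → (6, 'ffcbfafceccdcdafcfcdeabbadea')

[33, 27, 3, 30, 11, 20, 5, 29, 28, 9, 4, 8, 15, 18, 16, 24, 13, 0, 22, 19, 17, 31, 25, 32, 26, 2, 14, 1, 10, 7, 23, 12, 21, 6]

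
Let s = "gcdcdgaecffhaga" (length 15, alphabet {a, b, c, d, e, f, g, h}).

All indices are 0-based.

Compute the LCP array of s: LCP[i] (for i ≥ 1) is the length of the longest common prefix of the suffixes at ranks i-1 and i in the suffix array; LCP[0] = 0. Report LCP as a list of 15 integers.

[0, 1, 1, 0, 2, 1, 0, 1, 0, 0, 1, 0, 2, 1, 0]

rank→(start, suffix):
  0 → (14, 'a')
  1 → (6, 'aecffhaga')
  2 → (12, 'aga')
  3 → (1, 'cdcdgaecffhaga')
  4 → (3, 'cdgaecffhaga')
  5 → (8, 'cffhaga')
  6 → (2, 'dcdgaecffhaga')
  7 → (4, 'dgaecffhaga')
  8 → (7, 'ecffhaga')
  9 → (9, 'ffhaga')
  10 → (10, 'fhaga')
  11 → (13, 'ga')
  12 → (5, 'gaecffhaga')
  13 → (0, 'gcdcdgaecffhaga')
  14 → (11, 'haga')

SA = [14, 6, 12, 1, 3, 8, 2, 4, 7, 9, 10, 13, 5, 0, 11]
i: (SA[i-1],SA[i]) lcp shared
  1: (14,6) 1 'a'
  2: (6,12) 1 'a'
  3: (12,1) 0 ''
  4: (1,3) 2 'cd'
  5: (3,8) 1 'c'
  6: (8,2) 0 ''
  7: (2,4) 1 'd'
  8: (4,7) 0 ''
  9: (7,9) 0 ''
  10: (9,10) 1 'f'
  11: (10,13) 0 ''
  12: (13,5) 2 'ga'
  13: (5,0) 1 'g'
  14: (0,11) 0 ''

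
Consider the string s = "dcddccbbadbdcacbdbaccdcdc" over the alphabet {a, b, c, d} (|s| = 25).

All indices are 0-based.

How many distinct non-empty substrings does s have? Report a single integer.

290

rank→(start, suffix):
  0 → (13, 'acbdbaccdcdc')
  1 → (18, 'accdcdc')
  2 → (8, 'adbdcacbdbaccdcdc')
  3 → (17, 'baccdcdc')
  4 → (7, 'badbdcacbdbaccdcdc')
  5 → (6, 'bbadbdcacbdbaccdcdc')
  6 → (15, 'bdbaccdcdc')
  7 → (10, 'bdcacbdbaccdcdc')
  8 → (24, 'c')
  9 → (12, 'cacbdbaccdcdc')
  10 → (5, 'cbbadbdcacbdbaccdcdc')
  11 → (14, 'cbdbaccdcdc')
  12 → (4, 'ccbbadbdcacbdbaccdcdc')
  13 → (19, 'ccdcdc')
  14 → (22, 'cdc')
  15 → (20, 'cdcdc')
  16 → (1, 'cddccbbadbdcacbdbaccdcdc')
  17 → (16, 'dbaccdcdc')
  18 → (9, 'dbdcacbdbaccdcdc')
  19 → (23, 'dc')
  20 → (11, 'dcacbdbaccdcdc')
  21 → (3, 'dccbbadbdcacbdbaccdcdc')
  22 → (21, 'dcdc')
  23 → (0, 'dcddccbbadbdcacbdbaccdcdc')
  24 → (2, 'ddccbbadbdcacbdbaccdcdc')

SA = [13, 18, 8, 17, 7, 6, 15, 10, 24, 12, 5, 14, 4, 19, 22, 20, 1, 16, 9, 23, 11, 3, 21, 0, 2]
rank  pair      lcp
   1  s[13:],s[18:]  2  'ac'
   2  s[18:],s[8:]  1  'a'
   3  s[8:],s[17:]  0  ''
   4  s[17:],s[7:]  2  'ba'
   5  s[7:],s[6:]  1  'b'
   6  s[6:],s[15:]  1  'b'
   7  s[15:],s[10:]  2  'bd'
   8  s[10:],s[24:]  0  ''
   9  s[24:],s[12:]  1  'c'
  10  s[12:],s[5:]  1  'c'
  11  s[5:],s[14:]  2  'cb'
  12  s[14:],s[4:]  1  'c'
  13  s[4:],s[19:]  2  'cc'
  14  s[19:],s[22:]  1  'c'
  15  s[22:],s[20:]  3  'cdc'
  16  s[20:],s[1:]  2  'cd'
  17  s[1:],s[16:]  0  ''
  18  s[16:],s[9:]  2  'db'
  19  s[9:],s[23:]  1  'd'
  20  s[23:],s[11:]  2  'dc'
  21  s[11:],s[3:]  2  'dc'
  22  s[3:],s[21:]  2  'dc'
  23  s[21:],s[0:]  3  'dcd'
  24  s[0:],s[2:]  1  'd'

n(n+1)/2 = 25·26/2 = 325
Σ LCP = 0 + 2 + 1 + 0 + 2 + 1 + 1 + 2 + 0 + 1 + 1 + 2 + 1 + 2 + 1 + 3 + 2 + 0 + 2 + 1 + 2 + 2 + 2 + 3 + 1 = 35
distinct = 325 − 35 = 290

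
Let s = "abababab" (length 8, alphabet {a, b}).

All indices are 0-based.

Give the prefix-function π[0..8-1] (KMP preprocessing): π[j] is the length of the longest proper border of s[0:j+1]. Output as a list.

[0, 0, 1, 2, 3, 4, 5, 6]

π[0] = 0
j=1 s[j]='b': π[1]=0 (border '')
j=2 s[j]='a': π[2]=1 (border 'a')
j=3 s[j]='b': π[3]=2 (border 'ab')
j=4 s[j]='a': π[4]=3 (border 'aba')
j=5 s[j]='b': π[5]=4 (border 'abab')
j=6 s[j]='a': π[6]=5 (border 'ababa')
j=7 s[j]='b': π[7]=6 (border 'ababab')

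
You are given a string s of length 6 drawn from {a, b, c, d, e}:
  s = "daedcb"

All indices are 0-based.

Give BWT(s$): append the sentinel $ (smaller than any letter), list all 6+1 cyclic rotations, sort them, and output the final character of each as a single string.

rank  rotation last
    0  $daedcb  b
    1  aedcb$d  d
    2  b$daedc  c
    3  cb$daed  d
    4  daedcb$  $
    5  dcb$dae  e
    6  edcb$da  a

bdcd$ea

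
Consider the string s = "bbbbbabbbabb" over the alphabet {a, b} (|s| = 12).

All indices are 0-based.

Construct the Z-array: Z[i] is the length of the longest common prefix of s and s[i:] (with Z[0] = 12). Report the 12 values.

Z[0]=12
i=1: fresh scan; Z[1]=4 extend→box=[1,5)
i=2: min(r-i=3, Z[1]=4)=3; Z[2]=3
i=3: min(r-i=2, Z[2]=3)=2; Z[3]=2
i=4: min(r-i=1, Z[3]=2)=1; Z[4]=1
i=5: fresh scan; Z[5]=0
i=6: fresh scan; Z[6]=3 extend→box=[6,9)
i=7: min(r-i=2, Z[1]=4)=2; Z[7]=2
i=8: min(r-i=1, Z[2]=3)=1; Z[8]=1
i=9: fresh scan; Z[9]=0
i=10: fresh scan; Z[10]=2 extend→box=[10,12)
i=11: min(r-i=1, Z[1]=4)=1; Z[11]=1

[12, 4, 3, 2, 1, 0, 3, 2, 1, 0, 2, 1]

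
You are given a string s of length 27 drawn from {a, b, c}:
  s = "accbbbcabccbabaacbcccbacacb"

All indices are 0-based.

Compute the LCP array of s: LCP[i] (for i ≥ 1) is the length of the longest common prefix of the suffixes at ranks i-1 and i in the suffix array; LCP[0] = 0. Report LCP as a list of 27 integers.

[0, 1, 2, 1, 2, 3, 2, 0, 1, 2, 2, 1, 2, 1, 2, 3, 0, 2, 1, 2, 3, 2, 2, 1, 4, 3, 2]

rank | idx | suffix
   0 |  14 | aacbcccbacacb
   1 |  12 | abaacbcccbacacb
   2 |   7 | abccbabaacbcccbacacb
   3 |  22 | acacb
   4 |  24 | acb
   5 |  15 | acbcccbacacb
   6 |   0 | accbbbcabccbabaacbcccbacacb
   7 |  26 | b
   8 |  13 | baacbcccbacacb
   9 |  11 | babaacbcccbacacb
  10 |  21 | bacacb
  11 |   3 | bbbcabccbabaacbcccbacacb
  12 |   4 | bbcabccbabaacbcccbacacb
  13 |   5 | bcabccbabaacbcccbacacb
  14 |   8 | bccbabaacbcccbacacb
  15 |  17 | bcccbacacb
  16 |   6 | cabccbabaacbcccbacacb
  17 |  23 | cacb
  18 |  25 | cb
  19 |  10 | cbabaacbcccbacacb
  20 |  20 | cbacacb
  21 |   2 | cbbbcabccbabaacbcccbacacb
  22 |  16 | cbcccbacacb
  23 |   9 | ccbabaacbcccbacacb
  24 |  19 | ccbacacb
  25 |   1 | ccbbbcabccbabaacbcccbacacb
  26 |  18 | cccbacacb

SA = [14, 12, 7, 22, 24, 15, 0, 26, 13, 11, 21, 3, 4, 5, 8, 17, 6, 23, 25, 10, 20, 2, 16, 9, 19, 1, 18]
[i] adj suffixes → lcp
  [1] 14/12 → 1 ('a')
  [2] 12/7 → 2 ('ab')
  [3] 7/22 → 1 ('a')
  [4] 22/24 → 2 ('ac')
  [5] 24/15 → 3 ('acb')
  [6] 15/0 → 2 ('ac')
  [7] 0/26 → 0 ('')
  [8] 26/13 → 1 ('b')
  [9] 13/11 → 2 ('ba')
  [10] 11/21 → 2 ('ba')
  [11] 21/3 → 1 ('b')
  [12] 3/4 → 2 ('bb')
  [13] 4/5 → 1 ('b')
  [14] 5/8 → 2 ('bc')
  [15] 8/17 → 3 ('bcc')
  [16] 17/6 → 0 ('')
  [17] 6/23 → 2 ('ca')
  [18] 23/25 → 1 ('c')
  [19] 25/10 → 2 ('cb')
  [20] 10/20 → 3 ('cba')
  [21] 20/2 → 2 ('cb')
  [22] 2/16 → 2 ('cb')
  [23] 16/9 → 1 ('c')
  [24] 9/19 → 4 ('ccba')
  [25] 19/1 → 3 ('ccb')
  [26] 1/18 → 2 ('cc')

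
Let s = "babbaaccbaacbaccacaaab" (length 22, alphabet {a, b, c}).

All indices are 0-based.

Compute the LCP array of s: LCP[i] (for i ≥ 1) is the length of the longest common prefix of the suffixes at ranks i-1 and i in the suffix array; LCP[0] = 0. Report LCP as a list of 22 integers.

[0, 2, 2, 3, 1, 2, 1, 2, 2, 3, 0, 1, 4, 2, 2, 1, 0, 2, 1, 3, 1, 2]

rank | idx | suffix
   0 |  18 | aaab
   1 |  19 | aab
   2 |   9 | aacbaccacaaab
   3 |   4 | aaccbaacbaccacaaab
   4 |  20 | ab
   5 |   1 | abbaaccbaacbaccacaaab
   6 |  16 | acaaab
   7 |  10 | acbaccacaaab
   8 |  13 | accacaaab
   9 |   5 | accbaacbaccacaaab
  10 |  21 | b
  11 |   8 | baacbaccacaaab
  12 |   3 | baaccbaacbaccacaaab
  13 |   0 | babbaaccbaacbaccacaaab
  14 |  12 | baccacaaab
  15 |   2 | bbaaccbaacbaccacaaab
  16 |  17 | caaab
  17 |  15 | cacaaab
  18 |   7 | cbaacbaccacaaab
  19 |  11 | cbaccacaaab
  20 |  14 | ccacaaab
  21 |   6 | ccbaacbaccacaaab

SA = [18, 19, 9, 4, 20, 1, 16, 10, 13, 5, 21, 8, 3, 0, 12, 2, 17, 15, 7, 11, 14, 6]
[i] adj suffixes → lcp
  [1] 18/19 → 2 ('aa')
  [2] 19/9 → 2 ('aa')
  [3] 9/4 → 3 ('aac')
  [4] 4/20 → 1 ('a')
  [5] 20/1 → 2 ('ab')
  [6] 1/16 → 1 ('a')
  [7] 16/10 → 2 ('ac')
  [8] 10/13 → 2 ('ac')
  [9] 13/5 → 3 ('acc')
  [10] 5/21 → 0 ('')
  [11] 21/8 → 1 ('b')
  [12] 8/3 → 4 ('baac')
  [13] 3/0 → 2 ('ba')
  [14] 0/12 → 2 ('ba')
  [15] 12/2 → 1 ('b')
  [16] 2/17 → 0 ('')
  [17] 17/15 → 2 ('ca')
  [18] 15/7 → 1 ('c')
  [19] 7/11 → 3 ('cba')
  [20] 11/14 → 1 ('c')
  [21] 14/6 → 2 ('cc')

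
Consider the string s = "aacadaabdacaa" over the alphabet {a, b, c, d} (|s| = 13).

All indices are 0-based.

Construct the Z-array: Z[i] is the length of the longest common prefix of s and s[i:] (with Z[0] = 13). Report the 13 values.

[13, 1, 0, 1, 0, 2, 1, 0, 0, 1, 0, 2, 1]

Z[0]=13
i=1: fresh scan; Z[1]=1 scan→box=[1,2)
i=2: fresh scan; Z[2]=0
i=3: fresh scan; Z[3]=1 scan→box=[3,4)
i=4: fresh scan; Z[4]=0
i=5: fresh scan; Z[5]=2 scan→box=[5,7)
i=6: min(r-i=1, Z[1]=1)=1; Z[6]=1
i=7: fresh scan; Z[7]=0
i=8: fresh scan; Z[8]=0
i=9: fresh scan; Z[9]=1 scan→box=[9,10)
i=10: fresh scan; Z[10]=0
i=11: fresh scan; Z[11]=2 scan→box=[11,13)
i=12: min(r-i=1, Z[1]=1)=1; Z[12]=1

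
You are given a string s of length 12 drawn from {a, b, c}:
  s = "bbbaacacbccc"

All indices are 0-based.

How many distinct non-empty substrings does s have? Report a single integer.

66

rank→(start, suffix):
  0 → (3, 'aacacbccc')
  1 → (4, 'acacbccc')
  2 → (6, 'acbccc')
  3 → (2, 'baacacbccc')
  4 → (1, 'bbaacacbccc')
  5 → (0, 'bbbaacacbccc')
  6 → (8, 'bccc')
  7 → (11, 'c')
  8 → (5, 'cacbccc')
  9 → (7, 'cbccc')
  10 → (10, 'cc')
  11 → (9, 'ccc')

SA = [3, 4, 6, 2, 1, 0, 8, 11, 5, 7, 10, 9]
rank  pair      lcp
   1  s[3:],s[4:]  1  'a'
   2  s[4:],s[6:]  2  'ac'
   3  s[6:],s[2:]  0  ''
   4  s[2:],s[1:]  1  'b'
   5  s[1:],s[0:]  2  'bb'
   6  s[0:],s[8:]  1  'b'
   7  s[8:],s[11:]  0  ''
   8  s[11:],s[5:]  1  'c'
   9  s[5:],s[7:]  1  'c'
  10  s[7:],s[10:]  1  'c'
  11  s[10:],s[9:]  2  'cc'

n(n+1)/2 = 12·13/2 = 78
Σ LCP = 0 + 1 + 2 + 0 + 1 + 2 + 1 + 0 + 1 + 1 + 1 + 2 = 12
distinct = 78 − 12 = 66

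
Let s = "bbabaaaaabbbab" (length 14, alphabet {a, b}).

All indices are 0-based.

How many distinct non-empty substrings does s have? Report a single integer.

78

sorted suffixes:
  #0 SA[0]=4  'aaaaabbbab'
  #1 SA[1]=5  'aaaabbbab'
  #2 SA[2]=6  'aaabbbab'
  #3 SA[3]=7  'aabbbab'
  #4 SA[4]=12  'ab'
  #5 SA[5]=2  'abaaaaabbbab'
  #6 SA[6]=8  'abbbab'
  #7 SA[7]=13  'b'
  #8 SA[8]=3  'baaaaabbbab'
  #9 SA[9]=11  'bab'
  #10 SA[10]=1  'babaaaaabbbab'
  #11 SA[11]=10  'bbab'
  #12 SA[12]=0  'bbabaaaaabbbab'
  #13 SA[13]=9  'bbbab'

SA = [4, 5, 6, 7, 12, 2, 8, 13, 3, 11, 1, 10, 0, 9]
rank  pair      lcp
   1  s[4:],s[5:]  4  'aaaa'
   2  s[5:],s[6:]  3  'aaa'
   3  s[6:],s[7:]  2  'aa'
   4  s[7:],s[12:]  1  'a'
   5  s[12:],s[2:]  2  'ab'
   6  s[2:],s[8:]  2  'ab'
   7  s[8:],s[13:]  0  ''
   8  s[13:],s[3:]  1  'b'
   9  s[3:],s[11:]  2  'ba'
  10  s[11:],s[1:]  3  'bab'
  11  s[1:],s[10:]  1  'b'
  12  s[10:],s[0:]  4  'bbab'
  13  s[0:],s[9:]  2  'bb'

n(n+1)/2 = 14·15/2 = 105
Σ LCP = 0 + 4 + 3 + 2 + 1 + 2 + 2 + 0 + 1 + 2 + 3 + 1 + 4 + 2 = 27
distinct = 105 − 27 = 78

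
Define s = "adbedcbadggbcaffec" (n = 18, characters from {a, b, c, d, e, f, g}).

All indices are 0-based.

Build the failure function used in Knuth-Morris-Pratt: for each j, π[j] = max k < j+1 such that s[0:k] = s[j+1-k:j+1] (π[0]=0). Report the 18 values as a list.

[0, 0, 0, 0, 0, 0, 0, 1, 2, 0, 0, 0, 0, 1, 0, 0, 0, 0]

π[0] = 0
j=1 s[j]='d': π[1]=0 (border '')
j=2 s[j]='b': π[2]=0 (border '')
j=3 s[j]='e': π[3]=0 (border '')
j=4 s[j]='d': π[4]=0 (border '')
j=5 s[j]='c': π[5]=0 (border '')
j=6 s[j]='b': π[6]=0 (border '')
j=7 s[j]='a': π[7]=1 (border 'a')
j=8 s[j]='d': π[8]=2 (border 'ad')
j=9 s[j]='g': k: 2→0; π[9]=0 (border '')
j=10 s[j]='g': π[10]=0 (border '')
j=11 s[j]='b': π[11]=0 (border '')
j=12 s[j]='c': π[12]=0 (border '')
j=13 s[j]='a': π[13]=1 (border 'a')
j=14 s[j]='f': k: 1→0; π[14]=0 (border '')
j=15 s[j]='f': π[15]=0 (border '')
j=16 s[j]='e': π[16]=0 (border '')
j=17 s[j]='c': π[17]=0 (border '')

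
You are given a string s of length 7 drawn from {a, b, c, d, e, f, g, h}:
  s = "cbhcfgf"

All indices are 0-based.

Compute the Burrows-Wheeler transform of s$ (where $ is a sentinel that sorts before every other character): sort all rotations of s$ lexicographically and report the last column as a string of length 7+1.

rank  rotation  last
    0  $cbhcfgf  f
    1  bhcfgf$c  c
    2  cbhcfgf$  $
    3  cfgf$cbh  h
    4  f$cbhcfg  g
    5  fgf$cbhc  c
    6  gf$cbhcf  f
    7  hcfgf$cb  b

fc$hgcfb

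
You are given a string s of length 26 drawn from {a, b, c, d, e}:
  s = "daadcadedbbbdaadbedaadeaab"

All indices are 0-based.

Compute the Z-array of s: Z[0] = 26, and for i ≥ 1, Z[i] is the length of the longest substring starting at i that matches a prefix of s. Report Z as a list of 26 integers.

Z[0]=26
i=1: i≥r, start 0; Z[1]=0
i=2: i≥r, start 0; Z[2]=0
i=3: i≥r, start 0; Z[3]=1 scan→box=[3,4)
i=4: i≥r, start 0; Z[4]=0
i=5: i≥r, start 0; Z[5]=0
i=6: i≥r, start 0; Z[6]=1 scan→box=[6,7)
i=7: i≥r, start 0; Z[7]=0
i=8: i≥r, start 0; Z[8]=1 scan→box=[8,9)
i=9: i≥r, start 0; Z[9]=0
i=10: i≥r, start 0; Z[10]=0
i=11: i≥r, start 0; Z[11]=0
i=12: i≥r, start 0; Z[12]=4 scan→box=[12,16)
i=13: min(r-i=3, Z[1]=0)=0; Z[13]=0
i=14: min(r-i=2, Z[2]=0)=0; Z[14]=0
i=15: min(r-i=1, Z[3]=1)=1; Z[15]=1
i=16: i≥r, start 0; Z[16]=0
i=17: i≥r, start 0; Z[17]=0
i=18: i≥r, start 0; Z[18]=4 scan→box=[18,22)
i=19: min(r-i=3, Z[1]=0)=0; Z[19]=0
i=20: min(r-i=2, Z[2]=0)=0; Z[20]=0
i=21: min(r-i=1, Z[3]=1)=1; Z[21]=1
i=22: i≥r, start 0; Z[22]=0
i=23: i≥r, start 0; Z[23]=0
i=24: i≥r, start 0; Z[24]=0
i=25: i≥r, start 0; Z[25]=0

[26, 0, 0, 1, 0, 0, 1, 0, 1, 0, 0, 0, 4, 0, 0, 1, 0, 0, 4, 0, 0, 1, 0, 0, 0, 0]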